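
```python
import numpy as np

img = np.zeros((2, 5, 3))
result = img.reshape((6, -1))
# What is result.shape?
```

(6, 5)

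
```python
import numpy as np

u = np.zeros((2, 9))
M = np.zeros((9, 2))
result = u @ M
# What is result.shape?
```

(2, 2)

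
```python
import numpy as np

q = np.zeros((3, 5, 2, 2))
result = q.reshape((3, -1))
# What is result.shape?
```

(3, 20)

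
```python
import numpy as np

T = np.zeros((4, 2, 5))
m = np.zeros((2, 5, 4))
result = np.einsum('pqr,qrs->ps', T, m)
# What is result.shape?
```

(4, 4)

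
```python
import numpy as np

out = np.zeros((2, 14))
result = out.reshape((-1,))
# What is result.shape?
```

(28,)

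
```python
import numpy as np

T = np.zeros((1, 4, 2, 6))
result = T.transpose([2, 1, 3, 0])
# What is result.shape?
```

(2, 4, 6, 1)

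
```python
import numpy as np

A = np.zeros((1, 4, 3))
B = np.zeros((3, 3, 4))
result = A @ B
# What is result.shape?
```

(3, 4, 4)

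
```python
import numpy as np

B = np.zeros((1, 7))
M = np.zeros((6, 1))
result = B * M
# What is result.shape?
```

(6, 7)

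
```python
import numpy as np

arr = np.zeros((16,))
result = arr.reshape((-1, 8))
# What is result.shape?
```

(2, 8)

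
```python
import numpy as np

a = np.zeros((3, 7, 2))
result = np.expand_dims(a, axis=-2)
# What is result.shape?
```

(3, 7, 1, 2)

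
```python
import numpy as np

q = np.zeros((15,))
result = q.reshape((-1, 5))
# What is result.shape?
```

(3, 5)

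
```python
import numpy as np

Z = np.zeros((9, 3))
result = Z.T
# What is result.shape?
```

(3, 9)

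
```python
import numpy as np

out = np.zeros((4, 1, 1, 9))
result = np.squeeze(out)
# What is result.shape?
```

(4, 9)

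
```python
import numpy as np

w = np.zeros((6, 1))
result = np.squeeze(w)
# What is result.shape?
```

(6,)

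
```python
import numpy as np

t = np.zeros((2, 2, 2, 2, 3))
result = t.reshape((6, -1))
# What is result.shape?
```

(6, 8)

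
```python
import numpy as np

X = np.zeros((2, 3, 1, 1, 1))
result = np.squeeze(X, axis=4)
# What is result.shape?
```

(2, 3, 1, 1)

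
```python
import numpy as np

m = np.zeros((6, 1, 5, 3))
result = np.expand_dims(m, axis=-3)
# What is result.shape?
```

(6, 1, 1, 5, 3)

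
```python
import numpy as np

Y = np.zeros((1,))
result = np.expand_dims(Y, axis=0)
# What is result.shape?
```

(1, 1)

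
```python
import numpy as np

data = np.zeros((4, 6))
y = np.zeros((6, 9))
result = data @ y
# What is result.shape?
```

(4, 9)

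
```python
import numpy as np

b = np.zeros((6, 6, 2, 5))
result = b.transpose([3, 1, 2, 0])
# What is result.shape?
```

(5, 6, 2, 6)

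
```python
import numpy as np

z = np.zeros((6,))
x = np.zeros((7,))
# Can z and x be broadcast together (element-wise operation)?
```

No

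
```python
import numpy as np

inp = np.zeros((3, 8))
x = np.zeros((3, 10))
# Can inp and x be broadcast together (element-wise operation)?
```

No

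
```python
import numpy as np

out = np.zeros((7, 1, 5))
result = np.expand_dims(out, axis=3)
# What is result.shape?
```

(7, 1, 5, 1)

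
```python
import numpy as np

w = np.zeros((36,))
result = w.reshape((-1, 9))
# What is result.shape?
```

(4, 9)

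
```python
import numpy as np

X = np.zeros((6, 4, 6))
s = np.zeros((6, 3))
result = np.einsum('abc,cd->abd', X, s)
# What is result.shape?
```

(6, 4, 3)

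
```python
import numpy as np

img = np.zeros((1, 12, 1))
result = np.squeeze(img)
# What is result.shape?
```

(12,)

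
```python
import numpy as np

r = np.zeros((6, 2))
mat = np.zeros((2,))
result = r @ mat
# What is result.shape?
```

(6,)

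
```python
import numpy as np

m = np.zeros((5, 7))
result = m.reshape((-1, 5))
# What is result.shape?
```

(7, 5)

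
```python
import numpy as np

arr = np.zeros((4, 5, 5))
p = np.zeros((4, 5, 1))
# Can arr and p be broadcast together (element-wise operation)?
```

Yes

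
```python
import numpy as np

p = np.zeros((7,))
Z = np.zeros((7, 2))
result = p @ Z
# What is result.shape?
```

(2,)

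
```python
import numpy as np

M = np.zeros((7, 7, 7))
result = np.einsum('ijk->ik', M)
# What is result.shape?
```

(7, 7)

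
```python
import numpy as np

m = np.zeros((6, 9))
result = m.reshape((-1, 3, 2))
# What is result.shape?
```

(9, 3, 2)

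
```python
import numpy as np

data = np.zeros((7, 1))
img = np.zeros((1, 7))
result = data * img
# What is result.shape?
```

(7, 7)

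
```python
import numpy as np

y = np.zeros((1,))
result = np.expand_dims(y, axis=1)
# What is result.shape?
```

(1, 1)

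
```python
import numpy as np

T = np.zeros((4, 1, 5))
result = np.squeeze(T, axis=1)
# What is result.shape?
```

(4, 5)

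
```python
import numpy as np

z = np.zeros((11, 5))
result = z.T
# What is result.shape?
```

(5, 11)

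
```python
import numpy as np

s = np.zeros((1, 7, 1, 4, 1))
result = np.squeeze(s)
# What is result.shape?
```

(7, 4)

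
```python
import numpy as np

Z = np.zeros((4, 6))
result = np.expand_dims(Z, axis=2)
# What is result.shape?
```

(4, 6, 1)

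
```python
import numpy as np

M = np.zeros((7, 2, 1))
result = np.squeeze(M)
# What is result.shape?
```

(7, 2)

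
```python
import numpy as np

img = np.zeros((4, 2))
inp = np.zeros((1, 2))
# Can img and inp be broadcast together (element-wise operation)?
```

Yes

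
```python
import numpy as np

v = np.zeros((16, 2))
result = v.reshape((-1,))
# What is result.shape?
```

(32,)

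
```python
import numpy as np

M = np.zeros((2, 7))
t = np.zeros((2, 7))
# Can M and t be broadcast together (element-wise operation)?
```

Yes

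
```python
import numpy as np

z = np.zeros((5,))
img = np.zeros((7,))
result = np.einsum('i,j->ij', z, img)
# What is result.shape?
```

(5, 7)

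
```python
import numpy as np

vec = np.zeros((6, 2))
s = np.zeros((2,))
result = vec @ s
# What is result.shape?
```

(6,)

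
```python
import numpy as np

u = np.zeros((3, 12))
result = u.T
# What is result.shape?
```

(12, 3)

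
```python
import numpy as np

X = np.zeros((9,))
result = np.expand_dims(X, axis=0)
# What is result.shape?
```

(1, 9)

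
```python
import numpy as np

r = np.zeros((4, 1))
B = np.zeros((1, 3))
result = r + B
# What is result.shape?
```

(4, 3)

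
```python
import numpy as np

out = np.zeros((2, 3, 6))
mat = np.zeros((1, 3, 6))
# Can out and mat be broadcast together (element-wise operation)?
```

Yes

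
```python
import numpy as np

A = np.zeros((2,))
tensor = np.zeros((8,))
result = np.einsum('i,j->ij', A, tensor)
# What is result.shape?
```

(2, 8)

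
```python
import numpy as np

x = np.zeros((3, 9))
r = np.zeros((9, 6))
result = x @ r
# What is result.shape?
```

(3, 6)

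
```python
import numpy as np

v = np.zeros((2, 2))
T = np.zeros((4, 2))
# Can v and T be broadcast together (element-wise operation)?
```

No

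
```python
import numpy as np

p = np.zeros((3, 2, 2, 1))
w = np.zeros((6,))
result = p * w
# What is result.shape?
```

(3, 2, 2, 6)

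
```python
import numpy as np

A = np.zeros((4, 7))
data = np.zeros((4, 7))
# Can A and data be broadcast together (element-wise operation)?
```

Yes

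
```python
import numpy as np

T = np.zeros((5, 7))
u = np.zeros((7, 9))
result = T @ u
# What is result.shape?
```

(5, 9)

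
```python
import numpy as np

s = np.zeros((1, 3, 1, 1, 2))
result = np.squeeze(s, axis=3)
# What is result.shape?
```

(1, 3, 1, 2)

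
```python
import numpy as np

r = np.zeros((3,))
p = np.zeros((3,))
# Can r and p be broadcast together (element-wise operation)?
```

Yes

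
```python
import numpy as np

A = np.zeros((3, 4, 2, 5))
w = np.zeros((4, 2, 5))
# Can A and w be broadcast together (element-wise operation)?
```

Yes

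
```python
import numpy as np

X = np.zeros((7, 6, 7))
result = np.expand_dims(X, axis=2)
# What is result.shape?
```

(7, 6, 1, 7)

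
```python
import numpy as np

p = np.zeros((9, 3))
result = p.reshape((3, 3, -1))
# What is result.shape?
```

(3, 3, 3)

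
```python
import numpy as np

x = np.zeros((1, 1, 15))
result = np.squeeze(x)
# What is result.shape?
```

(15,)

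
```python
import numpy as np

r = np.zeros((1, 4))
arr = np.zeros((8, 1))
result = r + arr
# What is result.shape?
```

(8, 4)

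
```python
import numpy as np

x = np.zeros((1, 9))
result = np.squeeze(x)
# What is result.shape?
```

(9,)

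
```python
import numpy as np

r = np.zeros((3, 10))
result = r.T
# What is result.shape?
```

(10, 3)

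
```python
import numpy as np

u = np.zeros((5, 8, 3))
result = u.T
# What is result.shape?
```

(3, 8, 5)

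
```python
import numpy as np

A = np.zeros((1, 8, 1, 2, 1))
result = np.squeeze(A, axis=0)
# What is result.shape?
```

(8, 1, 2, 1)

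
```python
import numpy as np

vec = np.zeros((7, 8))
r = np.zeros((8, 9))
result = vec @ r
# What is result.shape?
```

(7, 9)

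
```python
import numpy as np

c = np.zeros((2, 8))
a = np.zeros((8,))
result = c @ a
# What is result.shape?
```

(2,)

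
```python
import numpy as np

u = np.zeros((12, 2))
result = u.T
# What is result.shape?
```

(2, 12)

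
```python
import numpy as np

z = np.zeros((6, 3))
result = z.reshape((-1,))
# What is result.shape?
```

(18,)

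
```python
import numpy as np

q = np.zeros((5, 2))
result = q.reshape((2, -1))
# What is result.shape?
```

(2, 5)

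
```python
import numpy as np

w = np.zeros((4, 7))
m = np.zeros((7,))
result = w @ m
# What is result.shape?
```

(4,)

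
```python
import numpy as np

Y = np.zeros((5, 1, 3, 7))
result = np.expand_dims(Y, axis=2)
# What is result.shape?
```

(5, 1, 1, 3, 7)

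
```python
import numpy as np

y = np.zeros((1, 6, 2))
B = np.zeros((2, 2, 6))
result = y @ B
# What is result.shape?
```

(2, 6, 6)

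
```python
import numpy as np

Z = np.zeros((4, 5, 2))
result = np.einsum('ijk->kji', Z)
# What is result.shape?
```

(2, 5, 4)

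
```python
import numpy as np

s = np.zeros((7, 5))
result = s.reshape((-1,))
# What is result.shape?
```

(35,)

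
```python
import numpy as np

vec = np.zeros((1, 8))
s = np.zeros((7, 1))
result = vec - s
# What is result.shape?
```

(7, 8)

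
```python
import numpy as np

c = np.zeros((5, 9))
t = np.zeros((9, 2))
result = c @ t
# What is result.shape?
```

(5, 2)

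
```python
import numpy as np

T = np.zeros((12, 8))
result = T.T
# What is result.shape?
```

(8, 12)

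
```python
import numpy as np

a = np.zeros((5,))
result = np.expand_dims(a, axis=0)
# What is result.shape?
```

(1, 5)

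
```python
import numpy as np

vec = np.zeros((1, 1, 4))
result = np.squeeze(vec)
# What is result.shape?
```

(4,)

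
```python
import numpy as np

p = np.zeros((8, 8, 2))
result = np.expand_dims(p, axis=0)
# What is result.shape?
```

(1, 8, 8, 2)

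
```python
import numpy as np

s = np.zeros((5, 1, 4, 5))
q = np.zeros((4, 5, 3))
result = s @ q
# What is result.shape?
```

(5, 4, 4, 3)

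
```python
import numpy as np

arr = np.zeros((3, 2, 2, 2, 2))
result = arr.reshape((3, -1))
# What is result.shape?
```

(3, 16)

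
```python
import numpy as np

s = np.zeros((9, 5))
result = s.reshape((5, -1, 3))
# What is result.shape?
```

(5, 3, 3)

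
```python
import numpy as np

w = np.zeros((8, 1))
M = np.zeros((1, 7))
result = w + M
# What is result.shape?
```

(8, 7)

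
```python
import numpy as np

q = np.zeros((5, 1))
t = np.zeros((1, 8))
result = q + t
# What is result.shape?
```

(5, 8)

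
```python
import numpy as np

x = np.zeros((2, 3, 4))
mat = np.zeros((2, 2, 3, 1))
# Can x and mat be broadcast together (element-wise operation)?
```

Yes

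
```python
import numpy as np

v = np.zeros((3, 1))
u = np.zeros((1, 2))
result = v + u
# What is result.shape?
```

(3, 2)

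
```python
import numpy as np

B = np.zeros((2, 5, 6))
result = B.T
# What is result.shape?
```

(6, 5, 2)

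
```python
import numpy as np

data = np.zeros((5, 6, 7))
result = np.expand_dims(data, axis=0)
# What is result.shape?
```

(1, 5, 6, 7)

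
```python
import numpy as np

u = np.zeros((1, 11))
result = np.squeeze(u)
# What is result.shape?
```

(11,)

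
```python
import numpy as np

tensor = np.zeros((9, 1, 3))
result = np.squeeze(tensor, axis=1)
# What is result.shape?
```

(9, 3)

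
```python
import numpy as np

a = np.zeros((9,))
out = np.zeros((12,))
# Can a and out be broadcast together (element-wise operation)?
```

No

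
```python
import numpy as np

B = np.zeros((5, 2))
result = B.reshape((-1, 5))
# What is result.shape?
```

(2, 5)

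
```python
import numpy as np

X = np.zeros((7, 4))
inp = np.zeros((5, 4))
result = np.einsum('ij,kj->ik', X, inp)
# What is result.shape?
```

(7, 5)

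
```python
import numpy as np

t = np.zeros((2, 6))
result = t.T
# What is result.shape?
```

(6, 2)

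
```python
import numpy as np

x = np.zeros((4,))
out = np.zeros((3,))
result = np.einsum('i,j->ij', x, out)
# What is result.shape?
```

(4, 3)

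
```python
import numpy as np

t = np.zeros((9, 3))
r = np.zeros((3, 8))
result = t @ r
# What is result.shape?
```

(9, 8)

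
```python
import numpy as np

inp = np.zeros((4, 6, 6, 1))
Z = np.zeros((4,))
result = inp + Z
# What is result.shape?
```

(4, 6, 6, 4)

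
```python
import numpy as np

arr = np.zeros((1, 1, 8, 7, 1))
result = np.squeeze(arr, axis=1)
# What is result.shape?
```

(1, 8, 7, 1)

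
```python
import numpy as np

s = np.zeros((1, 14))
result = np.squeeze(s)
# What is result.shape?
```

(14,)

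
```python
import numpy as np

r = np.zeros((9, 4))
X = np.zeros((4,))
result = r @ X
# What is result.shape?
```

(9,)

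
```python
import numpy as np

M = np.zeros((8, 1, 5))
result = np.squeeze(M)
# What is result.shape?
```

(8, 5)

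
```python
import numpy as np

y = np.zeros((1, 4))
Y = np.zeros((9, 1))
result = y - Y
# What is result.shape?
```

(9, 4)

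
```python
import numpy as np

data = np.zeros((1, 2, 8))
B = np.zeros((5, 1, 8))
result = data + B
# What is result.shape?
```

(5, 2, 8)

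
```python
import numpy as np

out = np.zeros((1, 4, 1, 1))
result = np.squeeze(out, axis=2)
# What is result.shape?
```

(1, 4, 1)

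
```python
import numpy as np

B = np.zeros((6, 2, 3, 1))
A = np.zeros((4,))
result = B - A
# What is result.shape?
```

(6, 2, 3, 4)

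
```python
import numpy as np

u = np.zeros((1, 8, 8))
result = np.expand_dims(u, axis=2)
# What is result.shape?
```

(1, 8, 1, 8)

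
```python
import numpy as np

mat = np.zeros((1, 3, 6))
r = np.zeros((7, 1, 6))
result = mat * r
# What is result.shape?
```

(7, 3, 6)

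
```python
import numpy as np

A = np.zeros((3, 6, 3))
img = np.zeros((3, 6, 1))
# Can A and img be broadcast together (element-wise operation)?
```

Yes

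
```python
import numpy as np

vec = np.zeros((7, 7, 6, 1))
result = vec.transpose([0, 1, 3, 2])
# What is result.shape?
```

(7, 7, 1, 6)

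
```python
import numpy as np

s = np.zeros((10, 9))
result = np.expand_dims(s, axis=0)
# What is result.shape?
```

(1, 10, 9)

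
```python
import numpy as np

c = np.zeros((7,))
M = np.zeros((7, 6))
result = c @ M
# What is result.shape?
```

(6,)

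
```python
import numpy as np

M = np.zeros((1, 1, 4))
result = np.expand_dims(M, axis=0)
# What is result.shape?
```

(1, 1, 1, 4)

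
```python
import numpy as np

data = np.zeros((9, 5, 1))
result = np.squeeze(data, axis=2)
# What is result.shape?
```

(9, 5)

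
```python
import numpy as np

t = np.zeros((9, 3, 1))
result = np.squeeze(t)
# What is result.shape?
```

(9, 3)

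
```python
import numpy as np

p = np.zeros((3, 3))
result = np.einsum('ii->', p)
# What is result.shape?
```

()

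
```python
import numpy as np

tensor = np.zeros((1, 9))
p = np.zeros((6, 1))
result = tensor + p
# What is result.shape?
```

(6, 9)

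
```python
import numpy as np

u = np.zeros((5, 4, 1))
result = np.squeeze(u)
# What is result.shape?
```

(5, 4)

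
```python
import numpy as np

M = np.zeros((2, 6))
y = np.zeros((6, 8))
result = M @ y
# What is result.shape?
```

(2, 8)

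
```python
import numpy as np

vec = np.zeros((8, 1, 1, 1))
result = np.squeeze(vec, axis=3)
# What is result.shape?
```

(8, 1, 1)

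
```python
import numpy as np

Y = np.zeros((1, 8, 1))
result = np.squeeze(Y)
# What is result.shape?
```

(8,)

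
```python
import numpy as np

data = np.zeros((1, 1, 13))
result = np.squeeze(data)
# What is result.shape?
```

(13,)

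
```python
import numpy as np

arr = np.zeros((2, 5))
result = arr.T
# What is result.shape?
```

(5, 2)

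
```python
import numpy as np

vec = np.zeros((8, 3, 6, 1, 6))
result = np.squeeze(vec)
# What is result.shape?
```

(8, 3, 6, 6)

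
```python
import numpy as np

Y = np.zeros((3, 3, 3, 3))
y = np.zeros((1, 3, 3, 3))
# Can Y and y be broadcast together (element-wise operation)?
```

Yes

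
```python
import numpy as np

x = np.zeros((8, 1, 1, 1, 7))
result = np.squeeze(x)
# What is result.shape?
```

(8, 7)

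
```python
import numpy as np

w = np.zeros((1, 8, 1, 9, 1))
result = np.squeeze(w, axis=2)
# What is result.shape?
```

(1, 8, 9, 1)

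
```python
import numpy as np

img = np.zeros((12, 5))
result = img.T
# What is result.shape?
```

(5, 12)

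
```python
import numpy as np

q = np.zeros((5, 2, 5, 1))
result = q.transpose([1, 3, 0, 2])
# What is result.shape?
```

(2, 1, 5, 5)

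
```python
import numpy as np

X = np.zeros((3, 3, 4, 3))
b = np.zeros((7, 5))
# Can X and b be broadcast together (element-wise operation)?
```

No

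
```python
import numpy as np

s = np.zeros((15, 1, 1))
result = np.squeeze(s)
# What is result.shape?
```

(15,)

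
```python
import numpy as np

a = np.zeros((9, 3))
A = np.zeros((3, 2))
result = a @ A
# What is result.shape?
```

(9, 2)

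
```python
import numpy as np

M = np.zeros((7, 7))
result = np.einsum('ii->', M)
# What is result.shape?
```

()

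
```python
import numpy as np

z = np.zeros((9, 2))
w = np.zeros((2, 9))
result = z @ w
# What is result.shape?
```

(9, 9)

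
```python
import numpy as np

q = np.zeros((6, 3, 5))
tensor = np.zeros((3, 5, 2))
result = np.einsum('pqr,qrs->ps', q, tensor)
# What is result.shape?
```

(6, 2)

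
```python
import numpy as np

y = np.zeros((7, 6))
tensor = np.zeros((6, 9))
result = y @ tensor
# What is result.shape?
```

(7, 9)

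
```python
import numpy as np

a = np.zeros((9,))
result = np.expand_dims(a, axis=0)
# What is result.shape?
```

(1, 9)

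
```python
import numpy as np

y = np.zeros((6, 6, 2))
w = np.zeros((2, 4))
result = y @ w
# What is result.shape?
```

(6, 6, 4)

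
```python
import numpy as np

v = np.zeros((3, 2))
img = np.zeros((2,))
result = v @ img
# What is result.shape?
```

(3,)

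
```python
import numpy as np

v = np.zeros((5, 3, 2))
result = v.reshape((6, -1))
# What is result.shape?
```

(6, 5)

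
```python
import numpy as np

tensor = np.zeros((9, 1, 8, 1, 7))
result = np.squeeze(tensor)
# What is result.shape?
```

(9, 8, 7)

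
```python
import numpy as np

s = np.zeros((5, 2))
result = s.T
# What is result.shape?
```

(2, 5)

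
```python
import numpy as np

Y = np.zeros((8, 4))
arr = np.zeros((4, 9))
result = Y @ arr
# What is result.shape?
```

(8, 9)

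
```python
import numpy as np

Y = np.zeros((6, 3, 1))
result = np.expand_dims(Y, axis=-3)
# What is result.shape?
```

(6, 1, 3, 1)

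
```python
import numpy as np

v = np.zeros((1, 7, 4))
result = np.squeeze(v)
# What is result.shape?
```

(7, 4)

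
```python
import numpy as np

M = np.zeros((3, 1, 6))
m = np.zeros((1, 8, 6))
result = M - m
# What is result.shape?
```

(3, 8, 6)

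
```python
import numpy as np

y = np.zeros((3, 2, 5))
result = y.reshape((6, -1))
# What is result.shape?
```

(6, 5)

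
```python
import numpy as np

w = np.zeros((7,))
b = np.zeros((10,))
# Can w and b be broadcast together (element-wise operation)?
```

No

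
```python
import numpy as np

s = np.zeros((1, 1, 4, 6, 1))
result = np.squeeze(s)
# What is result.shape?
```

(4, 6)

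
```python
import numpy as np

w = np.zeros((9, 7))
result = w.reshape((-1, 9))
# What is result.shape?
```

(7, 9)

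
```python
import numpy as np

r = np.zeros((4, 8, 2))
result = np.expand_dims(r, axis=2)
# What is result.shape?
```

(4, 8, 1, 2)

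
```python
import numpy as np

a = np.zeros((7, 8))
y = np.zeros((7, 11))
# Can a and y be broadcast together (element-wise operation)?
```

No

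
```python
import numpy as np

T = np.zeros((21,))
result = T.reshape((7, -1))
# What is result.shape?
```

(7, 3)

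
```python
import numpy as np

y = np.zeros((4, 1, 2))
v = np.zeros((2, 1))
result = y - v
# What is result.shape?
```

(4, 2, 2)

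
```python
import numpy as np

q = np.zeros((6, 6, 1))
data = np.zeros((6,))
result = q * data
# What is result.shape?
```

(6, 6, 6)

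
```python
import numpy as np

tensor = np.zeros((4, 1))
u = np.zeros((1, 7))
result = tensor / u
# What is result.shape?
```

(4, 7)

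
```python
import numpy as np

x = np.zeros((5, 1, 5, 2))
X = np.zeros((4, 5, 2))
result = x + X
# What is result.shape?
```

(5, 4, 5, 2)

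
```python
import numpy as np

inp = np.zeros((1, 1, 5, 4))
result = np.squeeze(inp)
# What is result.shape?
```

(5, 4)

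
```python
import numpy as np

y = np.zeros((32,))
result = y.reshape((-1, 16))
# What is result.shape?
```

(2, 16)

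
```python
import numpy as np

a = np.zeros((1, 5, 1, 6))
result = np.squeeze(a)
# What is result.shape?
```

(5, 6)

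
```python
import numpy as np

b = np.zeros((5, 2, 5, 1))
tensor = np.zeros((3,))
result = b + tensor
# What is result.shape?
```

(5, 2, 5, 3)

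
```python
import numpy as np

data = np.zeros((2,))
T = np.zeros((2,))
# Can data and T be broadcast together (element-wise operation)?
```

Yes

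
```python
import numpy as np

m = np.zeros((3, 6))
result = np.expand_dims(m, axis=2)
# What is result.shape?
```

(3, 6, 1)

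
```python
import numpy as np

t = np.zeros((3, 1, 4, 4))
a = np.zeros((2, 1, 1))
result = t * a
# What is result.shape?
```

(3, 2, 4, 4)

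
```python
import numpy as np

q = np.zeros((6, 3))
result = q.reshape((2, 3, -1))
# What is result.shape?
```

(2, 3, 3)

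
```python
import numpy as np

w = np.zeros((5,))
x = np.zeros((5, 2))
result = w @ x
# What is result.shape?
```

(2,)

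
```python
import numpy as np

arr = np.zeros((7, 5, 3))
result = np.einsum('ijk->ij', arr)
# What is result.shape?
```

(7, 5)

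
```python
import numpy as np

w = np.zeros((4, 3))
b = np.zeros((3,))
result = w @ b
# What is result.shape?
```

(4,)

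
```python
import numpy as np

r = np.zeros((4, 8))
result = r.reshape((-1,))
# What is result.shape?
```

(32,)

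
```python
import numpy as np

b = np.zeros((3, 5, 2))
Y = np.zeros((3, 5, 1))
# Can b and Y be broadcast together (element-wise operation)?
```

Yes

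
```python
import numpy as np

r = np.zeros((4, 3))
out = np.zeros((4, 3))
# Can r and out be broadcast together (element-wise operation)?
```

Yes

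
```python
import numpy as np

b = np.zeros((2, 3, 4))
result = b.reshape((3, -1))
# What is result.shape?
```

(3, 8)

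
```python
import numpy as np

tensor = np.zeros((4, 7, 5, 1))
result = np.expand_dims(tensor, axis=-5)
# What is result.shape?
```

(1, 4, 7, 5, 1)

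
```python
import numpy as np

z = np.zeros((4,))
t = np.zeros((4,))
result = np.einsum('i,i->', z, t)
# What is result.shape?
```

()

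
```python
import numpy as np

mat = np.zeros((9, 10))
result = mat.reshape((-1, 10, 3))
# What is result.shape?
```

(3, 10, 3)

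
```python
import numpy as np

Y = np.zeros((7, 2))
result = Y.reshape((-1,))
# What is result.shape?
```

(14,)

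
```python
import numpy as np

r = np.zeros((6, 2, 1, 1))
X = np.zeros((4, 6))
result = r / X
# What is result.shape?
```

(6, 2, 4, 6)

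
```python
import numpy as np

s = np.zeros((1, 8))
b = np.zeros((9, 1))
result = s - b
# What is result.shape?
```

(9, 8)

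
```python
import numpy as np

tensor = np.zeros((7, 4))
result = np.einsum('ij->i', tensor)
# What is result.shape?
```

(7,)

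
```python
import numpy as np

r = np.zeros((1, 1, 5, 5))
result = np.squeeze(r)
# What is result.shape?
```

(5, 5)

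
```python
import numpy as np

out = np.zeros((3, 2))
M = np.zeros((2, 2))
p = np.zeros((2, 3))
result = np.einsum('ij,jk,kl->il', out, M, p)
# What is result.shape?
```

(3, 3)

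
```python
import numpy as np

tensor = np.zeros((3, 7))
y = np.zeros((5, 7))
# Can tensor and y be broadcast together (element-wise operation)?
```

No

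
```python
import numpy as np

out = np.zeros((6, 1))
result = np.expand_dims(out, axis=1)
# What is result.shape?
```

(6, 1, 1)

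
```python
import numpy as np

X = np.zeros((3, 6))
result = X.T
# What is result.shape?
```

(6, 3)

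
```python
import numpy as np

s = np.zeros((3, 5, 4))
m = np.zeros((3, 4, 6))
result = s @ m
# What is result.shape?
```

(3, 5, 6)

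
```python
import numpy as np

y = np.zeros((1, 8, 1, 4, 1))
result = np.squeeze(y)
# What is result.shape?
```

(8, 4)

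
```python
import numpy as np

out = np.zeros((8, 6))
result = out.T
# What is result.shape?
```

(6, 8)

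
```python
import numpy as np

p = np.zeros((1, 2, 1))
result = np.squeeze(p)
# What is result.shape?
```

(2,)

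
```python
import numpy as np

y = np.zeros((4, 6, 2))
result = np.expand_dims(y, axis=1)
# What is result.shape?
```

(4, 1, 6, 2)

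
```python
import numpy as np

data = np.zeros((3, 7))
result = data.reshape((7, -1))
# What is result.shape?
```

(7, 3)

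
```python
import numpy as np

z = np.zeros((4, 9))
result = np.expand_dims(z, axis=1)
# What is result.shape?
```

(4, 1, 9)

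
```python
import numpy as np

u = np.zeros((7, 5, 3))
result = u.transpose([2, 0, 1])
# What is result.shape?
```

(3, 7, 5)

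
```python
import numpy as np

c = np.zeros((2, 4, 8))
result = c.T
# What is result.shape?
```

(8, 4, 2)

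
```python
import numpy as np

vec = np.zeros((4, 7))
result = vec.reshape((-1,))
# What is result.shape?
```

(28,)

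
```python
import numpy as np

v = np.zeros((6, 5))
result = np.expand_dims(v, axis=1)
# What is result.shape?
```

(6, 1, 5)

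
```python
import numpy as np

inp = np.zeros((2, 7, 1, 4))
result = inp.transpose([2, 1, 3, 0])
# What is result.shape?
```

(1, 7, 4, 2)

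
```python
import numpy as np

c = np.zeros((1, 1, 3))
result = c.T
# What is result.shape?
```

(3, 1, 1)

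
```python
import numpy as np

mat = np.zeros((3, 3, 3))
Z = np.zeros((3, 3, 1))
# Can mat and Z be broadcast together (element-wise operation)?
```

Yes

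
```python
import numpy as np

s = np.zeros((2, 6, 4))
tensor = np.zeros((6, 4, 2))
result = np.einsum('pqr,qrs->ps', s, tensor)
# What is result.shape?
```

(2, 2)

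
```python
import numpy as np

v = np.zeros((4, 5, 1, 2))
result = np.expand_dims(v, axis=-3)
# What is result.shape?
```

(4, 5, 1, 1, 2)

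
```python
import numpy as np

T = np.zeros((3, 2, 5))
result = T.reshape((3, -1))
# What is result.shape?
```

(3, 10)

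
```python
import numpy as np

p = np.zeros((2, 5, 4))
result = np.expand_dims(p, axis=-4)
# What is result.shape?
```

(1, 2, 5, 4)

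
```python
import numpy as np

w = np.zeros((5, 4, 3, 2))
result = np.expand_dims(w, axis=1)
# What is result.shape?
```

(5, 1, 4, 3, 2)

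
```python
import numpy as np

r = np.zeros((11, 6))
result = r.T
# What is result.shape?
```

(6, 11)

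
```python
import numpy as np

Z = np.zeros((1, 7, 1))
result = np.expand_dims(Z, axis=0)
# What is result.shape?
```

(1, 1, 7, 1)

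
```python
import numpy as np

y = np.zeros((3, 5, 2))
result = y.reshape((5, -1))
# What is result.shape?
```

(5, 6)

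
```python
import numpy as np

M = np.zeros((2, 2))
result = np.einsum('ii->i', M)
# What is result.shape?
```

(2,)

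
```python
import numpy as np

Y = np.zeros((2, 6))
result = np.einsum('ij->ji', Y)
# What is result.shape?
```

(6, 2)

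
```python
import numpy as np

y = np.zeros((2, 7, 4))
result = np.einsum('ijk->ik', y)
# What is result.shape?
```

(2, 4)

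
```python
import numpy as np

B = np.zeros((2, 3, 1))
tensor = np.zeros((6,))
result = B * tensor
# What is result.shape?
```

(2, 3, 6)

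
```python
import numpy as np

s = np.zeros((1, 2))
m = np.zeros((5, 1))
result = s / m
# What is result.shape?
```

(5, 2)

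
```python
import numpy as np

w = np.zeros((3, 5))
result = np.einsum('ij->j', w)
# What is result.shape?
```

(5,)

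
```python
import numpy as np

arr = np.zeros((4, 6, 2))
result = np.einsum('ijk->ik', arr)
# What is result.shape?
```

(4, 2)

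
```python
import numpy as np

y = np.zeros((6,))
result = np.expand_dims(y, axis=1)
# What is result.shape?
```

(6, 1)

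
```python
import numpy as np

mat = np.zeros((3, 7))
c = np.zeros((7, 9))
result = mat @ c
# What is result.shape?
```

(3, 9)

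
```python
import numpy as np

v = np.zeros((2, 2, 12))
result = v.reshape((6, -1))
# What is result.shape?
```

(6, 8)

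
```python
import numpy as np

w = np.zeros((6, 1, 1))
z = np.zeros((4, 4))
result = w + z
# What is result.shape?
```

(6, 4, 4)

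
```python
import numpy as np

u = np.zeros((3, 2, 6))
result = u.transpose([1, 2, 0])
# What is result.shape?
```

(2, 6, 3)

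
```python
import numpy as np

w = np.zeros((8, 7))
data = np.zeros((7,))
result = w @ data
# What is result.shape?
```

(8,)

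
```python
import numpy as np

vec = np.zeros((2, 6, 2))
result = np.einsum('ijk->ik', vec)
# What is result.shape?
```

(2, 2)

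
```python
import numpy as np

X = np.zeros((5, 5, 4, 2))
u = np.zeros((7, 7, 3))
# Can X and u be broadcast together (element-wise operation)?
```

No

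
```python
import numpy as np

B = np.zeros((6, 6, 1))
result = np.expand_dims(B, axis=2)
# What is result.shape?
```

(6, 6, 1, 1)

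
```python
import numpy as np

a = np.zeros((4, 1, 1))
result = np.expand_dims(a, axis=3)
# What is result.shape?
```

(4, 1, 1, 1)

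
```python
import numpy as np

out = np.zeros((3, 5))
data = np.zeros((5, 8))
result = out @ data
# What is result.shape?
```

(3, 8)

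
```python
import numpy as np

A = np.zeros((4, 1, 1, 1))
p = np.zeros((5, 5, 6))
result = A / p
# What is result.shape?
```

(4, 5, 5, 6)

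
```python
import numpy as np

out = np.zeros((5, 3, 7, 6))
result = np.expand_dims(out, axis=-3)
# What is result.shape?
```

(5, 3, 1, 7, 6)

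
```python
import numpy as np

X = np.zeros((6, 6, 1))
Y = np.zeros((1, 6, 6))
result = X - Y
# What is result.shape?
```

(6, 6, 6)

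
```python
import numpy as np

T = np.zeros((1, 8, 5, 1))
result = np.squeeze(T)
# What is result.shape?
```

(8, 5)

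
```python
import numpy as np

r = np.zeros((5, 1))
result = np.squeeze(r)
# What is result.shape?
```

(5,)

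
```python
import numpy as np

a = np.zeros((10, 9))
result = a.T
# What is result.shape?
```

(9, 10)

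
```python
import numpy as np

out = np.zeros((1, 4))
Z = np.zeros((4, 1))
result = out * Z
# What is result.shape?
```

(4, 4)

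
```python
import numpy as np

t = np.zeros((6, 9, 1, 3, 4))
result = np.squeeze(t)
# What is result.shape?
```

(6, 9, 3, 4)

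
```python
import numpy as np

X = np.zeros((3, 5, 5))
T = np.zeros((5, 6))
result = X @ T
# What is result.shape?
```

(3, 5, 6)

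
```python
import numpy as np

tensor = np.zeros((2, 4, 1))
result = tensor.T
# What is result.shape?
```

(1, 4, 2)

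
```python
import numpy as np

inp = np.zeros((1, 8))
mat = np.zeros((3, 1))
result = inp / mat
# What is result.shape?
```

(3, 8)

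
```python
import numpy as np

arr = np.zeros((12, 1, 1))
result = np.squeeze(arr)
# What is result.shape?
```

(12,)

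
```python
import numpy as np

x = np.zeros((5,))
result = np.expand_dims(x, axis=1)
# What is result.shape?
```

(5, 1)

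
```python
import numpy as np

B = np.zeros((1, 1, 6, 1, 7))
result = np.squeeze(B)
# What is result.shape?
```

(6, 7)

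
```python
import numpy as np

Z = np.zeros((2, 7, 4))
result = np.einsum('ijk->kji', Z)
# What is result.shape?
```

(4, 7, 2)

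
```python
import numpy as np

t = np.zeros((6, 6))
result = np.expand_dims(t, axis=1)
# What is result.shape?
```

(6, 1, 6)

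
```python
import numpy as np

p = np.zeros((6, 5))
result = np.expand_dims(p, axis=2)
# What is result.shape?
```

(6, 5, 1)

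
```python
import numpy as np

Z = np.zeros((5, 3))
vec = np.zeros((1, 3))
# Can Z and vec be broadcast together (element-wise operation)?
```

Yes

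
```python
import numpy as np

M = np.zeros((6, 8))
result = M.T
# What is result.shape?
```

(8, 6)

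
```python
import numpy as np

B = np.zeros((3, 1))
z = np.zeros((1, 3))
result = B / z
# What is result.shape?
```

(3, 3)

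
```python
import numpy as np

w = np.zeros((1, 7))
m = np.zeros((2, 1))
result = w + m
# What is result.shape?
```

(2, 7)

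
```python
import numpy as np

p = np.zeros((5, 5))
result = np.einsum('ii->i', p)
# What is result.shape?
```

(5,)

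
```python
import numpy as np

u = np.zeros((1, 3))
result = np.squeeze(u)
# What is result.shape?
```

(3,)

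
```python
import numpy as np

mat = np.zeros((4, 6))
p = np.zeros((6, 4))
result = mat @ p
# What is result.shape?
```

(4, 4)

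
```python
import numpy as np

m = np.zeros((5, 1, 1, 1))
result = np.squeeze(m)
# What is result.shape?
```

(5,)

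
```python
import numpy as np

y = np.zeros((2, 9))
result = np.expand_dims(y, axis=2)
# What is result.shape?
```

(2, 9, 1)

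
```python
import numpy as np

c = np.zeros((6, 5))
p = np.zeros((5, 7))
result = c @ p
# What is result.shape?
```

(6, 7)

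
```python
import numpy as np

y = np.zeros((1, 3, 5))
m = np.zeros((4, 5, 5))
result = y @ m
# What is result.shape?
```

(4, 3, 5)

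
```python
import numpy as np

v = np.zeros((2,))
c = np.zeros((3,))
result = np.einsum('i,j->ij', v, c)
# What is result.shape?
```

(2, 3)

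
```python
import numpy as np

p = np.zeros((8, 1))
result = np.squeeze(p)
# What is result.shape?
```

(8,)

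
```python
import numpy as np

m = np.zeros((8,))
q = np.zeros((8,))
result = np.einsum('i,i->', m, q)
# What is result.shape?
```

()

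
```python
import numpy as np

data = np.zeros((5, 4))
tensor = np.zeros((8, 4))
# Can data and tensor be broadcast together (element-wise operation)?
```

No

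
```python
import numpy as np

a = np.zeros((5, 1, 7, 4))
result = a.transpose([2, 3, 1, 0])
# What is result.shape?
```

(7, 4, 1, 5)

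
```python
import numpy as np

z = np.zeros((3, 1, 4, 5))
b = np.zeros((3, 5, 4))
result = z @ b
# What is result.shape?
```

(3, 3, 4, 4)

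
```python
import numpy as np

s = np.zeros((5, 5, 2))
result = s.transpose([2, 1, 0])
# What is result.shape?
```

(2, 5, 5)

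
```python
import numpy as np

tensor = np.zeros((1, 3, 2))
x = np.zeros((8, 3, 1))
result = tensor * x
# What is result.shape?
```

(8, 3, 2)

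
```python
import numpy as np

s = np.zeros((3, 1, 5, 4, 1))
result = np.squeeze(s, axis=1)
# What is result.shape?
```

(3, 5, 4, 1)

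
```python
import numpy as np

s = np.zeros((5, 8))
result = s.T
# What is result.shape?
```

(8, 5)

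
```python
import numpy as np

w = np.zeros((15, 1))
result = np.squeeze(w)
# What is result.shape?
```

(15,)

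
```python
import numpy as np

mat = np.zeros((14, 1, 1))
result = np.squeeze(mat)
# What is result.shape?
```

(14,)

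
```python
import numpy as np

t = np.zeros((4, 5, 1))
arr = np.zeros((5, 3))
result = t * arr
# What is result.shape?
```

(4, 5, 3)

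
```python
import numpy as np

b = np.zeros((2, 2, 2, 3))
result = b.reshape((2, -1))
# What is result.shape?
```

(2, 12)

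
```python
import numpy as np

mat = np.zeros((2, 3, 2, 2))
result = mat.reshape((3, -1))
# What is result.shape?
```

(3, 8)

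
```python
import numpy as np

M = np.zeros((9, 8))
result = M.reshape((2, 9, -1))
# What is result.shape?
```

(2, 9, 4)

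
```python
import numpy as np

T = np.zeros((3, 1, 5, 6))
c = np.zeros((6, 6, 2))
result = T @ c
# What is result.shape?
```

(3, 6, 5, 2)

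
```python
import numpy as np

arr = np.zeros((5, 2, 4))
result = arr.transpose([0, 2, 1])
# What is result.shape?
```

(5, 4, 2)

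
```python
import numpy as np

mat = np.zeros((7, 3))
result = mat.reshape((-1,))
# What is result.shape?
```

(21,)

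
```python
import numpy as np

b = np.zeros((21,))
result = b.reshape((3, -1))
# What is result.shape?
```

(3, 7)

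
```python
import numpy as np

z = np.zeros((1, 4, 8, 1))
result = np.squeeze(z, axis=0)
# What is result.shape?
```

(4, 8, 1)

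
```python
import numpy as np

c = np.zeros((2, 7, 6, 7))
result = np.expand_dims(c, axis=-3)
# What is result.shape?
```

(2, 7, 1, 6, 7)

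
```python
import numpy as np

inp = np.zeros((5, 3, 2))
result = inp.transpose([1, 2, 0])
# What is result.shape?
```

(3, 2, 5)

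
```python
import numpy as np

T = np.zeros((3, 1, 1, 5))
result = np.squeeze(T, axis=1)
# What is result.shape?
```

(3, 1, 5)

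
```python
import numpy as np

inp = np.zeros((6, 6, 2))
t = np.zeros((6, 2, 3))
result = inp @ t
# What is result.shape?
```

(6, 6, 3)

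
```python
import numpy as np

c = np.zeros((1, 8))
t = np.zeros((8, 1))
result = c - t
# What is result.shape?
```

(8, 8)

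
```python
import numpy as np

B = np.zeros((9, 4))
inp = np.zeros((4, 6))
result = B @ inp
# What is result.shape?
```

(9, 6)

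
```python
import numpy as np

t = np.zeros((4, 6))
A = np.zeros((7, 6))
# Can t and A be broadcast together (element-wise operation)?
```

No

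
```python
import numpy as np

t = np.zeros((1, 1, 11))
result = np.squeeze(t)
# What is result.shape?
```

(11,)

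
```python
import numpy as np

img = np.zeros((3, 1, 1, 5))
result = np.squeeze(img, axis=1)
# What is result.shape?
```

(3, 1, 5)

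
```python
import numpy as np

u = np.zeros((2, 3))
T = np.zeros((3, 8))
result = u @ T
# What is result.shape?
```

(2, 8)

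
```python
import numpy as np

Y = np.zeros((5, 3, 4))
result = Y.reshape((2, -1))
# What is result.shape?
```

(2, 30)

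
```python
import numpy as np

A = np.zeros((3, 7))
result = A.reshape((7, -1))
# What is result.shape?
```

(7, 3)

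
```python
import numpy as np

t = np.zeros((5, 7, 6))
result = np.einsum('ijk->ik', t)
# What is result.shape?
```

(5, 6)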